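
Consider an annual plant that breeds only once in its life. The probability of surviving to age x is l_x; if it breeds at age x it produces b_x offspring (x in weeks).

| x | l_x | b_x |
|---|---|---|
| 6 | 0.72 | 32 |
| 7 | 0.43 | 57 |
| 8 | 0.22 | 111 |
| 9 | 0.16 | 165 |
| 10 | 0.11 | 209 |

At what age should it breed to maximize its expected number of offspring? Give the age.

Expected offspring if breeding at age x = l_x × b_x:
  age 6: 0.72 × 32 = 23.040
  age 7: 0.43 × 57 = 24.510
  age 8: 0.22 × 111 = 24.420
  age 9: 0.16 × 165 = 26.400
  age 10: 0.11 × 209 = 22.990
Maximum at age 9 (26.400).

9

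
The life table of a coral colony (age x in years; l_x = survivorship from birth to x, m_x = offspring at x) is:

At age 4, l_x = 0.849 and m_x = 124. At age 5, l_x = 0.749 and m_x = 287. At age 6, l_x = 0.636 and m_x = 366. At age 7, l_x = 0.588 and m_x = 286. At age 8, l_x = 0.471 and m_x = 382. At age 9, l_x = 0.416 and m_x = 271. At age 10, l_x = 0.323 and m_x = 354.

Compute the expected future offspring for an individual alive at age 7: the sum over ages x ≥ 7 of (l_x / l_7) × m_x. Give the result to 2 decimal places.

l_7 = 0.588. Conditional survival from age 7 to x is l_x / l_7.
  x=7: (0.588/0.588) × 286 = 286.0000
  x=8: (0.471/0.588) × 382 = 305.9898
  x=9: (0.416/0.588) × 271 = 191.7279
  x=10: (0.323/0.588) × 354 = 194.4592
Sum = 286.0000 + 305.9898 + 191.7279 + 194.4592 = 978.1769

978.18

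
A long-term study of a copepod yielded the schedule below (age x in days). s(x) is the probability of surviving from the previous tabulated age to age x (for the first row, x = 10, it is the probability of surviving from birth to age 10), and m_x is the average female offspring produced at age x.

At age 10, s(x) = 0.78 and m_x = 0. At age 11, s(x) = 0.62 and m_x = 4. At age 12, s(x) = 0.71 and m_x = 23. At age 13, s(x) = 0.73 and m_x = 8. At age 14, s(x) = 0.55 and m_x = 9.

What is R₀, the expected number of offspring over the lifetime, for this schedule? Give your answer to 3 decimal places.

Survivorship from birth: l_x = s_10·s_11·…·s_x.
  l_10 = 0.78000
  l_11 = 0.48360
  l_12 = 0.34336
  l_13 = 0.25065
  l_14 = 0.13786
R₀ = Σ l_x m_x:
  age 10: 0.78000 × 0 = 0.0000
  age 11: 0.48360 × 4 = 1.9344
  age 12: 0.34336 × 23 = 7.8973
  age 13: 0.25065 × 8 = 2.0052
  age 14: 0.13786 × 9 = 1.2407
R₀ = 0.0000 + 1.9344 + 7.8973 + 2.0052 + 1.2407 = 13.0776

13.078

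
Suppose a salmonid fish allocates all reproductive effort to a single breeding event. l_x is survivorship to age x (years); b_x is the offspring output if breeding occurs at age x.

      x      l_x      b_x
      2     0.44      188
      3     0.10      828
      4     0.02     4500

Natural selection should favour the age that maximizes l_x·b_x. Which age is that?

Expected offspring if breeding at age x = l_x × b_x:
  age 2: 0.44 × 188 = 82.720
  age 3: 0.10 × 828 = 82.800
  age 4: 0.02 × 4500 = 90.000
Maximum at age 4 (90.000).

4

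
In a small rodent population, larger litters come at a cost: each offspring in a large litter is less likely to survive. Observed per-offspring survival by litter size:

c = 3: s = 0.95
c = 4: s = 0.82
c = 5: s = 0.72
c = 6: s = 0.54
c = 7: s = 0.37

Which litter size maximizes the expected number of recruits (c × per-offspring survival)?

5

Expected recruits = c × s(c):
  c=3: 3 × 0.95 = 2.850
  c=4: 4 × 0.82 = 3.280
  c=5: 5 × 0.72 = 3.600
  c=6: 6 × 0.54 = 3.240
  c=7: 7 × 0.37 = 2.590
Maximum at c = 5 (3.600 recruits).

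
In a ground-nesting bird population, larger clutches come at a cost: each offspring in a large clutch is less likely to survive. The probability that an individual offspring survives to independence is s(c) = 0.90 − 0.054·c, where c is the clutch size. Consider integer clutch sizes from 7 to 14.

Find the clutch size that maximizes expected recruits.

Expected recruits = c × s(c):
  c=7: 7 × 0.522 = 3.654
  c=8: 8 × 0.468 = 3.744
  c=9: 9 × 0.414 = 3.726
  c=10: 10 × 0.360 = 3.600
  c=11: 11 × 0.306 = 3.366
  c=12: 12 × 0.252 = 3.024
  c=13: 13 × 0.198 = 2.574
  c=14: 14 × 0.144 = 2.016
Maximum at c = 8 (3.744 recruits).

8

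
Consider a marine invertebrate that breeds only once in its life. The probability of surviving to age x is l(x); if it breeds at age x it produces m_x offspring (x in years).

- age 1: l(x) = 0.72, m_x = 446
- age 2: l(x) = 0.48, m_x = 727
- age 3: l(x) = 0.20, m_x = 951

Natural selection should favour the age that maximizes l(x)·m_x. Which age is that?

Expected offspring if breeding at age x = l(x) × m_x:
  age 1: 0.72 × 446 = 321.120
  age 2: 0.48 × 727 = 348.960
  age 3: 0.20 × 951 = 190.200
Maximum at age 2 (348.960).

2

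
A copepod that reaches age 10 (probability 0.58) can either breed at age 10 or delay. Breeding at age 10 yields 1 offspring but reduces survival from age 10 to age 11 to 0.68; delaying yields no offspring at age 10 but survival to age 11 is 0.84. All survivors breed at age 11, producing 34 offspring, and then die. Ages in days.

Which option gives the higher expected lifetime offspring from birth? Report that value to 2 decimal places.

breed at age 10: R₀ = 0.58 × (1 + 0.68 × 34) = 0.58 × 24.1200 = 13.9896
delay to age 11: R₀ = 0.58 × (0.84 × 34) = 0.58 × 28.5600 = 16.5648
Higher: delay to age 11 (16.5648).

16.56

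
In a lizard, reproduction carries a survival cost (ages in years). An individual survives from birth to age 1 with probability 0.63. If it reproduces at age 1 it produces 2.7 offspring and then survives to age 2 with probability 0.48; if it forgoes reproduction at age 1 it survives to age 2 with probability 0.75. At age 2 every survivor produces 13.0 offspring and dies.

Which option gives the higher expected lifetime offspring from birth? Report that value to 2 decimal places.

breed at age 1: R₀ = 0.63 × (2.7 + 0.48 × 13.0) = 0.63 × 8.9400 = 5.6322
delay to age 2: R₀ = 0.63 × (0.75 × 13.0) = 0.63 × 9.7500 = 6.1425
Higher: delay to age 2 (6.1425).

6.14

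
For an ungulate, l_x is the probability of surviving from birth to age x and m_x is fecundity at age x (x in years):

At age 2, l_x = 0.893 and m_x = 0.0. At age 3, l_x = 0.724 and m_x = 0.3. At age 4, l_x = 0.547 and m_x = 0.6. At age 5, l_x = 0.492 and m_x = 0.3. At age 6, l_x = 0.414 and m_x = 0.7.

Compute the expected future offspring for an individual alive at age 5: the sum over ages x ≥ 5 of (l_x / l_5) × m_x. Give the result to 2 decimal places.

l_5 = 0.492. Conditional survival from age 5 to x is l_x / l_5.
  x=5: (0.492/0.492) × 0.3 = 0.3000
  x=6: (0.414/0.492) × 0.7 = 0.5890
Sum = 0.3000 + 0.5890 = 0.8890

0.89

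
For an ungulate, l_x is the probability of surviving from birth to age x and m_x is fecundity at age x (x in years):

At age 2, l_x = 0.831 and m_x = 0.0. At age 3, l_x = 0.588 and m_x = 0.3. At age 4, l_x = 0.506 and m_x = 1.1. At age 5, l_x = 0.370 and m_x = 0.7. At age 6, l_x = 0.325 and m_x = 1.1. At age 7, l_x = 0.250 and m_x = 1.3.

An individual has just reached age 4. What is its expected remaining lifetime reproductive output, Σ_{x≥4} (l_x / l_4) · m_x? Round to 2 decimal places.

2.96

l_4 = 0.506. Conditional survival from age 4 to x is l_x / l_4.
  x=4: (0.506/0.506) × 1.1 = 1.1000
  x=5: (0.370/0.506) × 0.7 = 0.5119
  x=6: (0.325/0.506) × 1.1 = 0.7065
  x=7: (0.250/0.506) × 1.3 = 0.6423
Sum = 1.1000 + 0.5119 + 0.7065 + 0.6423 = 2.9607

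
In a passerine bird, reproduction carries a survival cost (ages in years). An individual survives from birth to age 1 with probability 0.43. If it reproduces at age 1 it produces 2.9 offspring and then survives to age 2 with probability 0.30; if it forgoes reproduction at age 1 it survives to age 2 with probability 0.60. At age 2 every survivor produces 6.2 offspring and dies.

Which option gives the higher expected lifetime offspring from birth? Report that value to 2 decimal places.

breed at age 1: R₀ = 0.43 × (2.9 + 0.30 × 6.2) = 0.43 × 4.7600 = 2.0468
delay to age 2: R₀ = 0.43 × (0.60 × 6.2) = 0.43 × 3.7200 = 1.5996
Higher: breed at age 1 (2.0468).

2.05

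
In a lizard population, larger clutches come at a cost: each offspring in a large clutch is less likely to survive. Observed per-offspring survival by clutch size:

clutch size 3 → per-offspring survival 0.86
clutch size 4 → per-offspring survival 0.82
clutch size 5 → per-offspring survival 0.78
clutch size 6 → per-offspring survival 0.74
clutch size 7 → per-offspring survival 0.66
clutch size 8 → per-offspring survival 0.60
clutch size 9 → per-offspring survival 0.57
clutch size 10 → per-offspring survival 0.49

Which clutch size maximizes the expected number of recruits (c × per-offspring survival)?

9

Expected recruits = c × s(c):
  c=3: 3 × 0.86 = 2.580
  c=4: 4 × 0.82 = 3.280
  c=5: 5 × 0.78 = 3.900
  c=6: 6 × 0.74 = 4.440
  c=7: 7 × 0.66 = 4.620
  c=8: 8 × 0.60 = 4.800
  c=9: 9 × 0.57 = 5.130
  c=10: 10 × 0.49 = 4.900
Maximum at c = 9 (5.130 recruits).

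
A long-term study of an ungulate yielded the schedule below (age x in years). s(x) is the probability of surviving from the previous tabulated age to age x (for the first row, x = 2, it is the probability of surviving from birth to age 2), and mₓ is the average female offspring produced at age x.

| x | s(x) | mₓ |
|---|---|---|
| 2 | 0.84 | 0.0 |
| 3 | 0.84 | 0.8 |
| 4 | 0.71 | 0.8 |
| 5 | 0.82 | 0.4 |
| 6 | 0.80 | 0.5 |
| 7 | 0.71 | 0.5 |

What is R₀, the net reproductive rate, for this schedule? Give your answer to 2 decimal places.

Survivorship from birth: l_x = s_2·s_3·…·s_x.
  l_2 = 0.84000
  l_3 = 0.70560
  l_4 = 0.50098
  l_5 = 0.41080
  l_6 = 0.32864
  l_7 = 0.23333
R₀ = Σ l_x mₓ:
  age 2: 0.84000 × 0.0 = 0.0000
  age 3: 0.70560 × 0.8 = 0.5645
  age 4: 0.50098 × 0.8 = 0.4008
  age 5: 0.41080 × 0.4 = 0.1643
  age 6: 0.32864 × 0.5 = 0.1643
  age 7: 0.23333 × 0.5 = 0.1167
R₀ = 0.0000 + 0.5645 + 0.4008 + 0.1643 + 0.1643 + 0.1167 = 1.4106

1.41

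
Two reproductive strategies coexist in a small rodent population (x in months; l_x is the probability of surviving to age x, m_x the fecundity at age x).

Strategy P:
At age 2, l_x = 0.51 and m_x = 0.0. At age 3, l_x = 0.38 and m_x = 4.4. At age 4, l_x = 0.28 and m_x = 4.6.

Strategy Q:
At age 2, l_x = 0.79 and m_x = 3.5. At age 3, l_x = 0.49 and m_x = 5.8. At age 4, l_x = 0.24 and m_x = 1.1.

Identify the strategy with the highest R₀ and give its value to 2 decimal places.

Strategy P: R₀ = 0.51×0.0 + 0.38×4.4 + 0.28×4.6 = 2.9600
Strategy Q: R₀ = 0.79×3.5 + 0.49×5.8 + 0.24×1.1 = 5.8710
Highest R₀: strategy Q with 5.8710.

5.87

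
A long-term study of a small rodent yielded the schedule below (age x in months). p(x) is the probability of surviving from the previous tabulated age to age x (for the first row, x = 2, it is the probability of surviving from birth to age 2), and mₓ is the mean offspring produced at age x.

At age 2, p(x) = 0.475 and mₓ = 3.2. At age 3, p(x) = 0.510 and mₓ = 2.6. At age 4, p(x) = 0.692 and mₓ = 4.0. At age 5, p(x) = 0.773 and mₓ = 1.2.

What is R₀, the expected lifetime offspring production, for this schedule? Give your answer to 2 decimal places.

Survivorship from birth: l_x = p_2·p_3·…·p_x.
  l_2 = 0.47500
  l_3 = 0.24225
  l_4 = 0.16764
  l_5 = 0.12958
R₀ = Σ l_x mₓ:
  age 2: 0.47500 × 3.2 = 1.5200
  age 3: 0.24225 × 2.6 = 0.6299
  age 4: 0.16764 × 4.0 = 0.6706
  age 5: 0.12958 × 1.2 = 0.1555
R₀ = 1.5200 + 0.6299 + 0.6706 + 0.1555 = 2.9759

2.98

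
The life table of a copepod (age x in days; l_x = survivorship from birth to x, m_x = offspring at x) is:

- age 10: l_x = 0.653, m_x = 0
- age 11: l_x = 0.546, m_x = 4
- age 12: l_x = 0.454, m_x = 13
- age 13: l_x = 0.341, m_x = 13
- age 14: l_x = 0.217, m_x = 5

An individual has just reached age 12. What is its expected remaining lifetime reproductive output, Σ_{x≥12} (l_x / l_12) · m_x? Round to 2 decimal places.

l_12 = 0.454. Conditional survival from age 12 to x is l_x / l_12.
  x=12: (0.454/0.454) × 13 = 13.0000
  x=13: (0.341/0.454) × 13 = 9.7643
  x=14: (0.217/0.454) × 5 = 2.3899
Sum = 13.0000 + 9.7643 + 2.3899 = 25.1542

25.15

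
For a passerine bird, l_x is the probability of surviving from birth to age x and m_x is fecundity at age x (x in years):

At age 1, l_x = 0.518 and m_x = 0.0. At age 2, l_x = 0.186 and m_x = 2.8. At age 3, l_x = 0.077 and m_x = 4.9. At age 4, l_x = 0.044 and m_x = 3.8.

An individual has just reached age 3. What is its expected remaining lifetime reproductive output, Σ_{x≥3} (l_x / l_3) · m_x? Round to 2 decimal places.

7.07

l_3 = 0.077. Conditional survival from age 3 to x is l_x / l_3.
  x=3: (0.077/0.077) × 4.9 = 4.9000
  x=4: (0.044/0.077) × 3.8 = 2.1714
Sum = 4.9000 + 2.1714 = 7.0714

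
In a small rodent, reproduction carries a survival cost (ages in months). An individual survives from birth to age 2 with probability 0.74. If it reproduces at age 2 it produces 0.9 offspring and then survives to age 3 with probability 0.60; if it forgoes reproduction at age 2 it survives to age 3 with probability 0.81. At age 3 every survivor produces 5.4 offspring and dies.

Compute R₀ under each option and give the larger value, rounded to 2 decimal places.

3.24

breed at age 2: R₀ = 0.74 × (0.9 + 0.60 × 5.4) = 0.74 × 4.1400 = 3.0636
delay to age 3: R₀ = 0.74 × (0.81 × 5.4) = 0.74 × 4.3740 = 3.2368
Higher: delay to age 3 (3.2368).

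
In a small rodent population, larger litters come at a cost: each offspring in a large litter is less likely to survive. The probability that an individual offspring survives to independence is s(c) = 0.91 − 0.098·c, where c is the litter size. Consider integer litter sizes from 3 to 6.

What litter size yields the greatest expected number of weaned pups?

5

Expected weaned pups = c × s(c):
  c=3: 3 × 0.616 = 1.848
  c=4: 4 × 0.518 = 2.072
  c=5: 5 × 0.420 = 2.100
  c=6: 6 × 0.322 = 1.932
Maximum at c = 5 (2.100 weaned pups).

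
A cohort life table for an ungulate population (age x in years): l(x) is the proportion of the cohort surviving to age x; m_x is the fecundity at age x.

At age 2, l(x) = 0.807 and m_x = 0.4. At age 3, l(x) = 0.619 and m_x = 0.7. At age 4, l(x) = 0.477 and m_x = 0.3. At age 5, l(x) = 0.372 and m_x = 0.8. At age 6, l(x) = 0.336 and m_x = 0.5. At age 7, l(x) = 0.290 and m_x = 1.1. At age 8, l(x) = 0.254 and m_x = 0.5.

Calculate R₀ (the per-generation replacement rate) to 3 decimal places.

1.811

R₀ = Σ l(x) m_x:
  age 2: 0.807 × 0.4 = 0.3228
  age 3: 0.619 × 0.7 = 0.4333
  age 4: 0.477 × 0.3 = 0.1431
  age 5: 0.372 × 0.8 = 0.2976
  age 6: 0.336 × 0.5 = 0.1680
  age 7: 0.290 × 1.1 = 0.3190
  age 8: 0.254 × 0.5 = 0.1270
R₀ = 0.3228 + 0.4333 + 0.1431 + 0.2976 + 0.1680 + 0.3190 + 0.1270 = 1.8108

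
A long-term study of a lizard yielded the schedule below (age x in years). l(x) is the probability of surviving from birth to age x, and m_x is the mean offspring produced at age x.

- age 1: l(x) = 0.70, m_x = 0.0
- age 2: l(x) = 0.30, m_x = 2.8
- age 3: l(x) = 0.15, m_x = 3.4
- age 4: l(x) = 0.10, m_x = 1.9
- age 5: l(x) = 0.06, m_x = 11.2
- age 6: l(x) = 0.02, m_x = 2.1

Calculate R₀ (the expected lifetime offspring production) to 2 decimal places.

R₀ = Σ l(x) m_x:
  age 1: 0.70 × 0.0 = 0.0000
  age 2: 0.30 × 2.8 = 0.8400
  age 3: 0.15 × 3.4 = 0.5100
  age 4: 0.10 × 1.9 = 0.1900
  age 5: 0.06 × 11.2 = 0.6720
  age 6: 0.02 × 2.1 = 0.0420
R₀ = 0.0000 + 0.8400 + 0.5100 + 0.1900 + 0.6720 + 0.0420 = 2.2540

2.25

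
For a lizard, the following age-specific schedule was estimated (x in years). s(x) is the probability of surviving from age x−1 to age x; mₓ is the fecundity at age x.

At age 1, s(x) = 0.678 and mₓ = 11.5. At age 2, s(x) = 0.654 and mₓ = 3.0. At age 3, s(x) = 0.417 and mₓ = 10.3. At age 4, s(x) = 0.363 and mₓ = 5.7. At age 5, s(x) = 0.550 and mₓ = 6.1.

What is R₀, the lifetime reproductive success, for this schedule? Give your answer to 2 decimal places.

11.64

Survivorship from birth: l_x = s_1·s_2·…·s_x.
  l_1 = 0.67800
  l_2 = 0.44341
  l_3 = 0.18490
  l_4 = 0.06712
  l_5 = 0.03692
R₀ = Σ l_x mₓ:
  age 1: 0.67800 × 11.5 = 7.7970
  age 2: 0.44341 × 3.0 = 1.3302
  age 3: 0.18490 × 10.3 = 1.9045
  age 4: 0.06712 × 5.7 = 0.3826
  age 5: 0.03692 × 6.1 = 0.2252
R₀ = 7.7970 + 1.3302 + 1.9045 + 0.3826 + 0.2252 = 11.6395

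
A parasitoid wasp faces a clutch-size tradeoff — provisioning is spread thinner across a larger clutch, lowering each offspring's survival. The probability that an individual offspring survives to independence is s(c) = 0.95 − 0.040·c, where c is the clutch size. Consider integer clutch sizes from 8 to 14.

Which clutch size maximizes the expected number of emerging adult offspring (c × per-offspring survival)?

12

Expected emerging adult offspring = c × s(c):
  c=8: 8 × 0.630 = 5.040
  c=9: 9 × 0.590 = 5.310
  c=10: 10 × 0.550 = 5.500
  c=11: 11 × 0.510 = 5.610
  c=12: 12 × 0.470 = 5.640
  c=13: 13 × 0.430 = 5.590
  c=14: 14 × 0.390 = 5.460
Maximum at c = 12 (5.640 emerging adult offspring).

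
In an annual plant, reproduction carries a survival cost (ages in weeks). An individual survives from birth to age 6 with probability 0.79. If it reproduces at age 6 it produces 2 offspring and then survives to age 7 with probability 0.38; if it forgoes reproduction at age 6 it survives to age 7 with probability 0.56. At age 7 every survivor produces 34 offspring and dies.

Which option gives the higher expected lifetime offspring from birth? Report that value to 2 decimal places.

breed at age 6: R₀ = 0.79 × (2 + 0.38 × 34) = 0.79 × 14.9200 = 11.7868
delay to age 7: R₀ = 0.79 × (0.56 × 34) = 0.79 × 19.0400 = 15.0416
Higher: delay to age 7 (15.0416).

15.04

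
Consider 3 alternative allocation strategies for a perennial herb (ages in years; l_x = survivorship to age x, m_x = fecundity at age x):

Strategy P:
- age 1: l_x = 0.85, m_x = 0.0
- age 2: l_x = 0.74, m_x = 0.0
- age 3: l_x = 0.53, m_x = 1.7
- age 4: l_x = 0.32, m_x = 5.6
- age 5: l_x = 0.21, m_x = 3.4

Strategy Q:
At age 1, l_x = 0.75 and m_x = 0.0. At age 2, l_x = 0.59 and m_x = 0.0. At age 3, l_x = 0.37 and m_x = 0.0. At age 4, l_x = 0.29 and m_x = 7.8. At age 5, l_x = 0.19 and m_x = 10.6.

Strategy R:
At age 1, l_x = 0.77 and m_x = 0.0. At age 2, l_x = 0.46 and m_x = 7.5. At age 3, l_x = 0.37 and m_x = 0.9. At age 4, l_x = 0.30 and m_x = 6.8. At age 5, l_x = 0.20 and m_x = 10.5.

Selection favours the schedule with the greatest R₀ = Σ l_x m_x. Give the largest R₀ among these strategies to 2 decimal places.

Strategy P: R₀ = 0.85×0.0 + 0.74×0.0 + 0.53×1.7 + 0.32×5.6 + 0.21×3.4 = 3.4070
Strategy Q: R₀ = 0.75×0.0 + 0.59×0.0 + 0.37×0.0 + 0.29×7.8 + 0.19×10.6 = 4.2760
Strategy R: R₀ = 0.77×0.0 + 0.46×7.5 + 0.37×0.9 + 0.30×6.8 + 0.20×10.5 = 7.9230
Highest R₀: strategy R with 7.9230.

7.92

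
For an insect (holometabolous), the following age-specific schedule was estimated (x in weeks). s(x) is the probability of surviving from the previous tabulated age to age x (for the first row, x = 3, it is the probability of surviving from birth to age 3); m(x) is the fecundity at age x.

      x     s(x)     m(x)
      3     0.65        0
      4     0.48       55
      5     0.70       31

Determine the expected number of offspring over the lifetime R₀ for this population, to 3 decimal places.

23.930

Survivorship from birth: l_x = s_3·s_4·…·s_x.
  l_3 = 0.65000
  l_4 = 0.31200
  l_5 = 0.21840
R₀ = Σ l_x m(x):
  age 3: 0.65000 × 0 = 0.0000
  age 4: 0.31200 × 55 = 17.1600
  age 5: 0.21840 × 31 = 6.7704
R₀ = 0.0000 + 17.1600 + 6.7704 = 23.9304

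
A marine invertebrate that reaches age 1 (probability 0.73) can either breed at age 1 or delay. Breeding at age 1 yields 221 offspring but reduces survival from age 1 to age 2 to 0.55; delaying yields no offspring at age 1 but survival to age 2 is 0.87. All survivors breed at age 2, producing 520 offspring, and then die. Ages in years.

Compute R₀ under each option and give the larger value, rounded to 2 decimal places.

370.11

breed at age 1: R₀ = 0.73 × (221 + 0.55 × 520) = 0.73 × 507.0000 = 370.1100
delay to age 2: R₀ = 0.73 × (0.87 × 520) = 0.73 × 452.4000 = 330.2520
Higher: breed at age 1 (370.1100).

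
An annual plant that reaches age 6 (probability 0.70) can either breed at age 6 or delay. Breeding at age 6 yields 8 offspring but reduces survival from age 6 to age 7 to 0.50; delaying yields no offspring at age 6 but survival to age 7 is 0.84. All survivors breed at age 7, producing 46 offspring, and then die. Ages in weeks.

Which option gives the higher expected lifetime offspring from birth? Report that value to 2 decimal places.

breed at age 6: R₀ = 0.70 × (8 + 0.50 × 46) = 0.70 × 31.0000 = 21.7000
delay to age 7: R₀ = 0.70 × (0.84 × 46) = 0.70 × 38.6400 = 27.0480
Higher: delay to age 7 (27.0480).

27.05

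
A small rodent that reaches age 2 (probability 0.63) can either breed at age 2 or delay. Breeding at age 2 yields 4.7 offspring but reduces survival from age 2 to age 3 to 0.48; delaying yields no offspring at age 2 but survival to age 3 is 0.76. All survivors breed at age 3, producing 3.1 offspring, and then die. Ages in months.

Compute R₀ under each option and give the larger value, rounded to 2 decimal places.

breed at age 2: R₀ = 0.63 × (4.7 + 0.48 × 3.1) = 0.63 × 6.1880 = 3.8984
delay to age 3: R₀ = 0.63 × (0.76 × 3.1) = 0.63 × 2.3560 = 1.4843
Higher: breed at age 2 (3.8984).

3.90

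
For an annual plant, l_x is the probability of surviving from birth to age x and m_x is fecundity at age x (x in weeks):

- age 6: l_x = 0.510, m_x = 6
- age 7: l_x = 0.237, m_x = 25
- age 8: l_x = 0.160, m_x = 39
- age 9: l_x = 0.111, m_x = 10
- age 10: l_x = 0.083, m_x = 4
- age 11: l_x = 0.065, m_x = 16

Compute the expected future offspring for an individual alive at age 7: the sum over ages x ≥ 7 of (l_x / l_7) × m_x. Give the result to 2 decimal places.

l_7 = 0.237. Conditional survival from age 7 to x is l_x / l_7.
  x=7: (0.237/0.237) × 25 = 25.0000
  x=8: (0.160/0.237) × 39 = 26.3291
  x=9: (0.111/0.237) × 10 = 4.6835
  x=10: (0.083/0.237) × 4 = 1.4008
  x=11: (0.065/0.237) × 16 = 4.3882
Sum = 25.0000 + 26.3291 + 4.6835 + 1.4008 + 4.3882 = 61.8017

61.80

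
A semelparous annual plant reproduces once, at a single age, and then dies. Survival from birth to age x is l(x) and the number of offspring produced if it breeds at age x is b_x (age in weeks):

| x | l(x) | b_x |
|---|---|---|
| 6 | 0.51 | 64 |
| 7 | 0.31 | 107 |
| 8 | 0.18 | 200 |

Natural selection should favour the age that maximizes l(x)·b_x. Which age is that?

8

Expected offspring if breeding at age x = l(x) × b_x:
  age 6: 0.51 × 64 = 32.640
  age 7: 0.31 × 107 = 33.170
  age 8: 0.18 × 200 = 36.000
Maximum at age 8 (36.000).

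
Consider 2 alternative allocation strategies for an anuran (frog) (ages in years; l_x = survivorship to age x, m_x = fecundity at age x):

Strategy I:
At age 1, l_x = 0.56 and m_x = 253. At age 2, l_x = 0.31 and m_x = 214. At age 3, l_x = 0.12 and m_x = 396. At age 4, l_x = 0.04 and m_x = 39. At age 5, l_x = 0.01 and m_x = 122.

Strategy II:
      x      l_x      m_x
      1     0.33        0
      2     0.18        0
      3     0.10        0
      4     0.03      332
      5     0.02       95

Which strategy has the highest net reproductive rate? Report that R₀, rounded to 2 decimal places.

Strategy I: R₀ = 0.56×253 + 0.31×214 + 0.12×396 + 0.04×39 + 0.01×122 = 258.3200
Strategy II: R₀ = 0.33×0 + 0.18×0 + 0.10×0 + 0.03×332 + 0.02×95 = 11.8600
Highest R₀: strategy I with 258.3200.

258.32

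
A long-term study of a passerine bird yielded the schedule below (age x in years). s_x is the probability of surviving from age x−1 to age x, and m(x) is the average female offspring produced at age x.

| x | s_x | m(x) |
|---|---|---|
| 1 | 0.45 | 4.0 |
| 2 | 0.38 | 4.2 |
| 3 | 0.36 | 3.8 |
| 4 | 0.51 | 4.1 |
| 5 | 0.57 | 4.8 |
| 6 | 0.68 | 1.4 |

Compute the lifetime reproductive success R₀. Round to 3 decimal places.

Survivorship from birth: l_x = s_1·s_2·…·s_x.
  l_1 = 0.45000
  l_2 = 0.17100
  l_3 = 0.06156
  l_4 = 0.03140
  l_5 = 0.01790
  l_6 = 0.01217
R₀ = Σ l_x m(x):
  age 1: 0.45000 × 4.0 = 1.8000
  age 2: 0.17100 × 4.2 = 0.7182
  age 3: 0.06156 × 3.8 = 0.2339
  age 4: 0.03140 × 4.1 = 0.1287
  age 5: 0.01790 × 4.8 = 0.0859
  age 6: 0.01217 × 1.4 = 0.0170
R₀ = 1.8000 + 0.7182 + 0.2339 + 0.1287 + 0.0859 + 0.0170 = 2.9838

2.984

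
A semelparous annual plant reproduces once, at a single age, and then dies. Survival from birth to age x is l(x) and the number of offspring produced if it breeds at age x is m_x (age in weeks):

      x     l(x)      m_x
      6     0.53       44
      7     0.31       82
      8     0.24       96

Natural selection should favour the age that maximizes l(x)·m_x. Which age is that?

7

Expected offspring if breeding at age x = l(x) × m_x:
  age 6: 0.53 × 44 = 23.320
  age 7: 0.31 × 82 = 25.420
  age 8: 0.24 × 96 = 23.040
Maximum at age 7 (25.420).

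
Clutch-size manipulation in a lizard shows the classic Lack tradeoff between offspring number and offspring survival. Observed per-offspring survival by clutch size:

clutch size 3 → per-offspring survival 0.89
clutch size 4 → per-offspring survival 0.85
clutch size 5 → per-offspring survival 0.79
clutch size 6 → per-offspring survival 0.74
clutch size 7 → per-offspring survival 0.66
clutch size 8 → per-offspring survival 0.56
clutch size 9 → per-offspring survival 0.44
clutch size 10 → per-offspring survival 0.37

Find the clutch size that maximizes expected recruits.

7

Expected recruits = c × s(c):
  c=3: 3 × 0.89 = 2.670
  c=4: 4 × 0.85 = 3.400
  c=5: 5 × 0.79 = 3.950
  c=6: 6 × 0.74 = 4.440
  c=7: 7 × 0.66 = 4.620
  c=8: 8 × 0.56 = 4.480
  c=9: 9 × 0.44 = 3.960
  c=10: 10 × 0.37 = 3.700
Maximum at c = 7 (4.620 recruits).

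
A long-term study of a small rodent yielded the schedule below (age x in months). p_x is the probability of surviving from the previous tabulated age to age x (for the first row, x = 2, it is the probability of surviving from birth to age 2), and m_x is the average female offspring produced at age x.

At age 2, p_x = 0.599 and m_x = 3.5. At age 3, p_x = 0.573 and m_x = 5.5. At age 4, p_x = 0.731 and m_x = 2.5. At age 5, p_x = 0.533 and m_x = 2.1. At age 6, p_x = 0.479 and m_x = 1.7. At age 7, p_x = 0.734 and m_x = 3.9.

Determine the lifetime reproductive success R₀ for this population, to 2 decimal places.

Survivorship from birth: l_x = p_2·p_3·…·p_x.
  l_2 = 0.59900
  l_3 = 0.34323
  l_4 = 0.25090
  l_5 = 0.13373
  l_6 = 0.06406
  l_7 = 0.04702
R₀ = Σ l_x m_x:
  age 2: 0.59900 × 3.5 = 2.0965
  age 3: 0.34323 × 5.5 = 1.8878
  age 4: 0.25090 × 2.5 = 0.6273
  age 5: 0.13373 × 2.1 = 0.2808
  age 6: 0.06406 × 1.7 = 0.1089
  age 7: 0.04702 × 3.9 = 0.1834
R₀ = 2.0965 + 1.8878 + 0.6273 + 0.2808 + 0.1089 + 0.1834 = 5.1846

5.18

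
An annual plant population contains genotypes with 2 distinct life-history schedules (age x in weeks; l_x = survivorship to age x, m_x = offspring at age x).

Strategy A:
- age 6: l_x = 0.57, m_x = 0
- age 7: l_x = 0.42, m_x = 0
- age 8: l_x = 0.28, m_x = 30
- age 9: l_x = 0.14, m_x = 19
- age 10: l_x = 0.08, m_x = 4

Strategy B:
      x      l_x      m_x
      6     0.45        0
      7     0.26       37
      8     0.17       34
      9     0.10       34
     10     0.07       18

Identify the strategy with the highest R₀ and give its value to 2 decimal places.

Strategy A: R₀ = 0.57×0 + 0.42×0 + 0.28×30 + 0.14×19 + 0.08×4 = 11.3800
Strategy B: R₀ = 0.45×0 + 0.26×37 + 0.17×34 + 0.10×34 + 0.07×18 = 20.0600
Highest R₀: strategy B with 20.0600.

20.06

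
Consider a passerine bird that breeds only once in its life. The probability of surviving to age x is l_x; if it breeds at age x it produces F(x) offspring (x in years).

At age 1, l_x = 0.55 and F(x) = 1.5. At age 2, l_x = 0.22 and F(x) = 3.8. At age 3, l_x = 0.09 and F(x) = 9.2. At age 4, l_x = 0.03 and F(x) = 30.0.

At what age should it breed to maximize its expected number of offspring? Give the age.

4

Expected offspring if breeding at age x = l_x × F(x):
  age 1: 0.55 × 1.5 = 0.825
  age 2: 0.22 × 3.8 = 0.836
  age 3: 0.09 × 9.2 = 0.828
  age 4: 0.03 × 30.0 = 0.900
Maximum at age 4 (0.900).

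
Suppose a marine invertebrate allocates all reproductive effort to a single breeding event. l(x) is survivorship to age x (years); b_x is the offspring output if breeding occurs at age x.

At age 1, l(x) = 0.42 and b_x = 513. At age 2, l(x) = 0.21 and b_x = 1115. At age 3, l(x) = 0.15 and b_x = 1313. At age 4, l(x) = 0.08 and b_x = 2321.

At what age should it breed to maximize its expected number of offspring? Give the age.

Expected offspring if breeding at age x = l(x) × b_x:
  age 1: 0.42 × 513 = 215.460
  age 2: 0.21 × 1115 = 234.150
  age 3: 0.15 × 1313 = 196.950
  age 4: 0.08 × 2321 = 185.680
Maximum at age 2 (234.150).

2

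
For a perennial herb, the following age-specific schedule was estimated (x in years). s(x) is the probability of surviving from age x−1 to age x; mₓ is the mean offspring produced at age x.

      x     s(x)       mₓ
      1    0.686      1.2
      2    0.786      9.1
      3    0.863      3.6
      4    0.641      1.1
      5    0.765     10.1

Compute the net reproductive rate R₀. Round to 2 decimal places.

Survivorship from birth: l_x = s_1·s_2·…·s_x.
  l_1 = 0.68600
  l_2 = 0.53920
  l_3 = 0.46533
  l_4 = 0.29827
  l_5 = 0.22818
R₀ = Σ l_x mₓ:
  age 1: 0.68600 × 1.2 = 0.8232
  age 2: 0.53920 × 9.1 = 4.9067
  age 3: 0.46533 × 3.6 = 1.6752
  age 4: 0.29827 × 1.1 = 0.3281
  age 5: 0.22818 × 10.1 = 2.3046
R₀ = 0.8232 + 4.9067 + 1.6752 + 0.3281 + 2.3046 = 10.0378

10.04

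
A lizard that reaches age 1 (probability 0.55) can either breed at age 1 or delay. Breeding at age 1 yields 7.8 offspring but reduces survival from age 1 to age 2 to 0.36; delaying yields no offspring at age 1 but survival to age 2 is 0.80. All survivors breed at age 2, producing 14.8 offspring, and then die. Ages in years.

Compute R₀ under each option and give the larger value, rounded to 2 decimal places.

7.22

breed at age 1: R₀ = 0.55 × (7.8 + 0.36 × 14.8) = 0.55 × 13.1280 = 7.2204
delay to age 2: R₀ = 0.55 × (0.80 × 14.8) = 0.55 × 11.8400 = 6.5120
Higher: breed at age 1 (7.2204).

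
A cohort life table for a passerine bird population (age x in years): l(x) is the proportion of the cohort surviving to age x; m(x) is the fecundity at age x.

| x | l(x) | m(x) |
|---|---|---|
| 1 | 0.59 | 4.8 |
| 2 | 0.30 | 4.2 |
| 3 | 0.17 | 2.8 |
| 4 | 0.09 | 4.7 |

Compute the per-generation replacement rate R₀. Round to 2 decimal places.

R₀ = Σ l(x) m(x):
  age 1: 0.59 × 4.8 = 2.8320
  age 2: 0.30 × 4.2 = 1.2600
  age 3: 0.17 × 2.8 = 0.4760
  age 4: 0.09 × 4.7 = 0.4230
R₀ = 2.8320 + 1.2600 + 0.4760 + 0.4230 = 4.9910

4.99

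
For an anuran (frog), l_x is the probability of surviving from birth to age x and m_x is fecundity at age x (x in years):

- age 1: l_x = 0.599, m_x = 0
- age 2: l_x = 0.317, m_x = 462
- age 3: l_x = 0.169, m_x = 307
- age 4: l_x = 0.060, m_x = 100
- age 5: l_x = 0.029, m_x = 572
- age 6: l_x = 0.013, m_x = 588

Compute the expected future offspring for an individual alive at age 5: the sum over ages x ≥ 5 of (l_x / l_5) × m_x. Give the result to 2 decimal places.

l_5 = 0.029. Conditional survival from age 5 to x is l_x / l_5.
  x=5: (0.029/0.029) × 572 = 572.0000
  x=6: (0.013/0.029) × 588 = 263.5862
Sum = 572.0000 + 263.5862 = 835.5862

835.59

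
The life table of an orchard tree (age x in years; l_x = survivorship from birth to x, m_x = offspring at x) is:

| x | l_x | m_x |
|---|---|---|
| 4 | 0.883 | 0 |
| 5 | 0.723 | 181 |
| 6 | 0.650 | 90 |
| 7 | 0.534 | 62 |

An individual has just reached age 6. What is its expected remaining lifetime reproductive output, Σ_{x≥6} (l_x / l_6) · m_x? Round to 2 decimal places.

l_6 = 0.650. Conditional survival from age 6 to x is l_x / l_6.
  x=6: (0.650/0.650) × 90 = 90.0000
  x=7: (0.534/0.650) × 62 = 50.9354
Sum = 90.0000 + 50.9354 = 140.9354

140.94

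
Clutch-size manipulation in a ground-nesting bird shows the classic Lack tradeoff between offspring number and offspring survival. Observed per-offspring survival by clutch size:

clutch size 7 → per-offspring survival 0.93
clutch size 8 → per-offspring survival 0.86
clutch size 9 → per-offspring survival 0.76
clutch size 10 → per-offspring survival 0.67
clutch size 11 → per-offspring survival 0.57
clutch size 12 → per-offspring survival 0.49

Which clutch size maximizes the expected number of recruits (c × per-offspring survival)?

8

Expected recruits = c × s(c):
  c=7: 7 × 0.93 = 6.510
  c=8: 8 × 0.86 = 6.880
  c=9: 9 × 0.76 = 6.840
  c=10: 10 × 0.67 = 6.700
  c=11: 11 × 0.57 = 6.270
  c=12: 12 × 0.49 = 5.880
Maximum at c = 8 (6.880 recruits).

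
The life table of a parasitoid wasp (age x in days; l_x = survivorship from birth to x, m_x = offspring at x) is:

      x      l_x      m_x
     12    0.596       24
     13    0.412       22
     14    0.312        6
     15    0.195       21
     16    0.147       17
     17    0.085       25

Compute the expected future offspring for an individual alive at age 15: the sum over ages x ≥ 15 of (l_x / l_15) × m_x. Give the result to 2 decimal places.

l_15 = 0.195. Conditional survival from age 15 to x is l_x / l_15.
  x=15: (0.195/0.195) × 21 = 21.0000
  x=16: (0.147/0.195) × 17 = 12.8154
  x=17: (0.085/0.195) × 25 = 10.8974
Sum = 21.0000 + 12.8154 + 10.8974 = 44.7128

44.71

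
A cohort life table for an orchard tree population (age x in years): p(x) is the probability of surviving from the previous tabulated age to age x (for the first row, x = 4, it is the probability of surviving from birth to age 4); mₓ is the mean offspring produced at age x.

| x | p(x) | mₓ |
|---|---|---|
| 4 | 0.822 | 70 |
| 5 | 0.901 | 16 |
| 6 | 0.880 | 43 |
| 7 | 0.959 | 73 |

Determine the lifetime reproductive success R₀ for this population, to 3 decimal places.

Survivorship from birth: l_x = p_4·p_5·…·p_x.
  l_4 = 0.82200
  l_5 = 0.74062
  l_6 = 0.65175
  l_7 = 0.62503
R₀ = Σ l_x mₓ:
  age 4: 0.82200 × 70 = 57.5400
  age 5: 0.74062 × 16 = 11.8499
  age 6: 0.65175 × 43 = 28.0253
  age 7: 0.62503 × 73 = 45.6272
R₀ = 57.5400 + 11.8499 + 28.0253 + 45.6272 = 143.0424

143.042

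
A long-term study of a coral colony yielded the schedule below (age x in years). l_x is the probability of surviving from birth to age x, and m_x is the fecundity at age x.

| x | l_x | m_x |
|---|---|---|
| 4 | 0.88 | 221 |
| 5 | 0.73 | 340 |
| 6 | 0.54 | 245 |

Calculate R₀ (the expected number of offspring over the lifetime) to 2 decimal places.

574.98

R₀ = Σ l_x m_x:
  age 4: 0.88 × 221 = 194.4800
  age 5: 0.73 × 340 = 248.2000
  age 6: 0.54 × 245 = 132.3000
R₀ = 194.4800 + 248.2000 + 132.3000 = 574.9800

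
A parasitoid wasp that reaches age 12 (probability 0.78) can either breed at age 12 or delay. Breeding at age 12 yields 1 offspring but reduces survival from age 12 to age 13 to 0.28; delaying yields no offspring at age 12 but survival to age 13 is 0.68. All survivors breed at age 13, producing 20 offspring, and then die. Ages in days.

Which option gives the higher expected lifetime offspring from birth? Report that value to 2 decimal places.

breed at age 12: R₀ = 0.78 × (1 + 0.28 × 20) = 0.78 × 6.6000 = 5.1480
delay to age 13: R₀ = 0.78 × (0.68 × 20) = 0.78 × 13.6000 = 10.6080
Higher: delay to age 13 (10.6080).

10.61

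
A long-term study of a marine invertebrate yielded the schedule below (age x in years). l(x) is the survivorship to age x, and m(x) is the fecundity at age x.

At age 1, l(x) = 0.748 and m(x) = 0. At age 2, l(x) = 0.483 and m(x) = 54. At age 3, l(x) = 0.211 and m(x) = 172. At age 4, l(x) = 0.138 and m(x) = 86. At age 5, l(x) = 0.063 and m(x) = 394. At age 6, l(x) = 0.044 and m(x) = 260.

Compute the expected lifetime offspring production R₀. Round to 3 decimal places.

R₀ = Σ l(x) m(x):
  age 1: 0.748 × 0 = 0.0000
  age 2: 0.483 × 54 = 26.0820
  age 3: 0.211 × 172 = 36.2920
  age 4: 0.138 × 86 = 11.8680
  age 5: 0.063 × 394 = 24.8220
  age 6: 0.044 × 260 = 11.4400
R₀ = 0.0000 + 26.0820 + 36.2920 + 11.8680 + 24.8220 + 11.4400 = 110.5040

110.504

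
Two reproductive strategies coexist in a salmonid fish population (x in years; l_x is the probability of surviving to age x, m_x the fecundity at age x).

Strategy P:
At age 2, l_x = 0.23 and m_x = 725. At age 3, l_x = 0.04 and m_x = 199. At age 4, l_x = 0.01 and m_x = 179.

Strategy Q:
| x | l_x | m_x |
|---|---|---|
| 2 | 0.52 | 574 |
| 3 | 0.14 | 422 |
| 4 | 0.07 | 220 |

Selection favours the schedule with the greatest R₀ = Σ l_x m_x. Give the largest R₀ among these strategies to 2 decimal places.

372.96

Strategy P: R₀ = 0.23×725 + 0.04×199 + 0.01×179 = 176.5000
Strategy Q: R₀ = 0.52×574 + 0.14×422 + 0.07×220 = 372.9600
Highest R₀: strategy Q with 372.9600.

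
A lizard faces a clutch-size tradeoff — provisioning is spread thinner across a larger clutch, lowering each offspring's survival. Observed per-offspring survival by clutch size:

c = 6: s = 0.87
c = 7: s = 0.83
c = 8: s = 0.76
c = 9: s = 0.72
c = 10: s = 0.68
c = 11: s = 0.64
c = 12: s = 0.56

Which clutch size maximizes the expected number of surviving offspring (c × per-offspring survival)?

Expected surviving offspring = c × s(c):
  c=6: 6 × 0.87 = 5.220
  c=7: 7 × 0.83 = 5.810
  c=8: 8 × 0.76 = 6.080
  c=9: 9 × 0.72 = 6.480
  c=10: 10 × 0.68 = 6.800
  c=11: 11 × 0.64 = 7.040
  c=12: 12 × 0.56 = 6.720
Maximum at c = 11 (7.040 surviving offspring).

11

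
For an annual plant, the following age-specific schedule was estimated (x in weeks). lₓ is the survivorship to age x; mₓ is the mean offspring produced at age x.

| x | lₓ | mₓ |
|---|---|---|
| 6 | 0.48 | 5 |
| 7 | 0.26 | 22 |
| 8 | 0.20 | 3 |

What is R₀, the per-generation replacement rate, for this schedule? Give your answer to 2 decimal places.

8.72

R₀ = Σ lₓ mₓ:
  age 6: 0.48 × 5 = 2.4000
  age 7: 0.26 × 22 = 5.7200
  age 8: 0.20 × 3 = 0.6000
R₀ = 2.4000 + 5.7200 + 0.6000 = 8.7200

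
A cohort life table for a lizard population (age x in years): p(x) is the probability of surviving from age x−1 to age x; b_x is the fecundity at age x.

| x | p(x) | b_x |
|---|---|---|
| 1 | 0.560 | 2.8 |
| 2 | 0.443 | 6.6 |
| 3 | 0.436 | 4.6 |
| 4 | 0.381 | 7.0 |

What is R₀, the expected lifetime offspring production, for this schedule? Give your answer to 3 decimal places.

3.991

Survivorship from birth: l_x = p_1·p_2·…·p_x.
  l_1 = 0.56000
  l_2 = 0.24808
  l_3 = 0.10816
  l_4 = 0.04121
R₀ = Σ l_x b_x:
  age 1: 0.56000 × 2.8 = 1.5680
  age 2: 0.24808 × 6.6 = 1.6373
  age 3: 0.10816 × 4.6 = 0.4975
  age 4: 0.04121 × 7.0 = 0.2885
R₀ = 1.5680 + 1.6373 + 0.4975 + 0.2885 = 3.9913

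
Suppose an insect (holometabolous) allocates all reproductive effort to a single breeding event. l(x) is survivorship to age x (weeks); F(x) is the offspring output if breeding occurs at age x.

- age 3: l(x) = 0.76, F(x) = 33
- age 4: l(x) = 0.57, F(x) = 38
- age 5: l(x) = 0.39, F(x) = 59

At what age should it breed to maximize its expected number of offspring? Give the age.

3

Expected offspring if breeding at age x = l(x) × F(x):
  age 3: 0.76 × 33 = 25.080
  age 4: 0.57 × 38 = 21.660
  age 5: 0.39 × 59 = 23.010
Maximum at age 3 (25.080).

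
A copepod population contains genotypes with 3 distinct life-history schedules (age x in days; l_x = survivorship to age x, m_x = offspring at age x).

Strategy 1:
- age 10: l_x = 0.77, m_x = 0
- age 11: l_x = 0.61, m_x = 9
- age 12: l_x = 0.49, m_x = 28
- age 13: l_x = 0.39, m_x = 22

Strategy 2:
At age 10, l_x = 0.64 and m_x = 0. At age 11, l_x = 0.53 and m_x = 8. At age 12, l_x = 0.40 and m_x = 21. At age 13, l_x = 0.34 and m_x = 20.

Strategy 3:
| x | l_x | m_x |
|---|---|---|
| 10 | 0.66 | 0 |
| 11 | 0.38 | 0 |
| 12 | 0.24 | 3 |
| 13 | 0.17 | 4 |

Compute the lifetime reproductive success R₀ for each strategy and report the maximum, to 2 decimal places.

27.79

Strategy 1: R₀ = 0.77×0 + 0.61×9 + 0.49×28 + 0.39×22 = 27.7900
Strategy 2: R₀ = 0.64×0 + 0.53×8 + 0.40×21 + 0.34×20 = 19.4400
Strategy 3: R₀ = 0.66×0 + 0.38×0 + 0.24×3 + 0.17×4 = 1.4000
Highest R₀: strategy 1 with 27.7900.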